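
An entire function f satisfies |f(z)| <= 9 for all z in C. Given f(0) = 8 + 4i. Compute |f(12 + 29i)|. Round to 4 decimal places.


Step 1: By Liouville's theorem, a bounded entire function is constant.
Step 2: f(z) = f(0) = 8 + 4i for all z.
Step 3: |f(w)| = |8 + 4i| = sqrt(64 + 16)
Step 4: = 8.9443

8.9443


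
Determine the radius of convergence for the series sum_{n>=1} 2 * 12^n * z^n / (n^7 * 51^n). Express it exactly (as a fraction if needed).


Step 1: General term a_n = 2 * 12^n / (n^7 * 51^n)
Step 2: By the root test, |a_n|^(1/n) = 2^(1/n) * 12 / (n^(7/n) * 51) -> 12/51 as n -> infinity (since 2^(1/n) -> 1 and n^(7/n) -> 1)
Step 3: R = 1/lim|a_n|^(1/n) = 51/12 = 17/4

17/4


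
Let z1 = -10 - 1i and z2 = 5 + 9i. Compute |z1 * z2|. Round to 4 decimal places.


Step 1: |z1| = sqrt((-10)^2 + (-1)^2) = sqrt(101)
Step 2: |z2| = sqrt(5^2 + 9^2) = sqrt(106)
Step 3: |z1*z2| = |z1|*|z2| = sqrt(101) * sqrt(106) = sqrt(101 * 106) = sqrt(10706)
Step 4: = 103.4698

103.4698


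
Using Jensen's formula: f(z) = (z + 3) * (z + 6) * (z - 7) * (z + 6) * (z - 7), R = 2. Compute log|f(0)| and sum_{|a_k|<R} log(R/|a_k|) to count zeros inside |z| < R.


Jensen's formula: (1/2pi)*integral log|f(Re^it)|dt = log|f(0)| + sum_{|a_k|<R} log(R/|a_k|)
Step 1: f(0) = 3 * 6 * (-7) * 6 * (-7) = 5292
Step 2: log|f(0)| = log|-3| + log|-6| + log|7| + log|-6| + log|7| = 8.574
Step 3: Zeros inside |z| < 2: none
Step 4: Jensen sum = (empty sum) = 0
Step 5: n(R) = number of terms in the Jensen sum = count of zeros inside |z| < 2 = 0

0


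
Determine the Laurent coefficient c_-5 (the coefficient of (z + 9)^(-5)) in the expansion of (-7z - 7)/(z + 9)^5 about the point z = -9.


Step 1: Write the numerator in powers of (z + 9): -7z - 7 = -7(z + 9) + (-7*(-9) - 7) = -7(z + 9) + 56
Step 2: Divide by (z + 9)^5: f(z) = 56(z + 9)^(-5) - 7(z + 9)^(-4)
Step 3: This finite sum is the Laurent series of f about z = -9.
Step 4: Coefficient of (z + 9)^(-5) = -7*(-9) - 7 = 56

56


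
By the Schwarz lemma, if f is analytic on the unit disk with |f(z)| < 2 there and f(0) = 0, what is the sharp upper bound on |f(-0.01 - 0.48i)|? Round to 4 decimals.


Step 1: g = f/2 maps D -> D with g(0) = 0, so by the Schwarz lemma |g(z)| <= |z|, i.e. |f(z)| <= 2|z|; this is sharp (f(z) = 2z).
Step 2: |z0|^2 = (-0.01)^2 + (-0.48)^2 = 0.2305
Step 3: |z0| = sqrt(0.2305) = 0.480104
Step 4: Best bound = 2 * |z0| = 2 * 0.480104 = 0.9602

0.9602


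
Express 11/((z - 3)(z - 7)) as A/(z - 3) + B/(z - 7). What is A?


Step 1: Multiply both sides by (z - 3) and set z = 3
Step 2: A = 11 / (3 - 7)
Step 3: A = 11 / (-4)
Step 4: A = -11/4

-11/4


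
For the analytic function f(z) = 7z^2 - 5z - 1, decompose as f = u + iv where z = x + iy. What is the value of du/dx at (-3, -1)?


Step 1: f(z) = 7(x+iy)^2 - 5(x+iy) - 1
Step 2: u = 7(x^2 - y^2) - 5x - 1
Step 3: u_x = 14x - 5
Step 4: At (-3, -1): u_x = -42 - 5 = -47

-47


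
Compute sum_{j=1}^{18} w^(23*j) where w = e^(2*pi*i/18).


Step 1: The sum sum_{j=1}^{n} w^(k*j) equals n if n | k, else 0.
Step 2: Here n = 18, k = 23
Step 3: Does n divide k? 18 | 23 -> False
Step 4: Sum = 0

0


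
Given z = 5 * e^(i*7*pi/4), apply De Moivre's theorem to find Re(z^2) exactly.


Step 1: By De Moivre's theorem, z^2 = 5^2 * e^(i*2*7*pi/4) = 25 * (cos(7*pi/2) + i*sin(7*pi/2))
Step 2: |z|^2 = 5^2 = 25
Step 3: Reduce the angle mod 2*pi: 7*pi/2 - 2*pi = 3*pi/2
Step 4: cos(3*pi/2) = 0
Step 5: Re(z^2) = 25 * 0 = 0

0


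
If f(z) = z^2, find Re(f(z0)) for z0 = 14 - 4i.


Step 1: z0 = 14 - 4i
Step 2: z0^2 = 14^2 - (-4)^2 - 112i
Step 3: real part = 196 - 16 = 180

180


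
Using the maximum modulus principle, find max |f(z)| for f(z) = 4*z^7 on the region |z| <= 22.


Step 1: On |z| = 22, |f(z)| = 4 * |z|^7 = 4 * 22^7
Step 2: By maximum modulus principle, maximum is on boundary.
Step 3: Maximum = 4 * 2494357888 = 9977431552

9977431552


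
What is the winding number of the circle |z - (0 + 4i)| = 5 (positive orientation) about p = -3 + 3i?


Step 1: Center c = (0, 4), radius = 5
Step 2: |p - c|^2 = (-3)^2 + (-1)^2 = 10
Step 3: r^2 = 25
Step 4: |p-c| < r so winding number = 1

1


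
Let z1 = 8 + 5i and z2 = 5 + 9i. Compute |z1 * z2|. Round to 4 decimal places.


Step 1: |z1| = sqrt(8^2 + 5^2) = sqrt(89)
Step 2: |z2| = sqrt(5^2 + 9^2) = sqrt(106)
Step 3: |z1*z2| = |z1|*|z2| = sqrt(89) * sqrt(106) = sqrt(89 * 106) = sqrt(9434)
Step 4: = 97.1288

97.1288


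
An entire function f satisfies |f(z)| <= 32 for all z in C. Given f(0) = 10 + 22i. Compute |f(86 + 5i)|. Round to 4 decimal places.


Step 1: By Liouville's theorem, a bounded entire function is constant.
Step 2: f(z) = f(0) = 10 + 22i for all z.
Step 3: |f(w)| = |10 + 22i| = sqrt(100 + 484)
Step 4: = 24.1661

24.1661


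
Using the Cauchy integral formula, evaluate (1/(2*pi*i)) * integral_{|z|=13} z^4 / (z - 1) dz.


Step 1: f(z) = z^4, a = 1 is inside |z| = 13
Step 2: By Cauchy integral formula: (1/(2pi*i)) * integral = f(a)
Step 3: f(1) = 1^4 = 1

1


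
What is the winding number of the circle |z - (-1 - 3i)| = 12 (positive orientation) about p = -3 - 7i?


Step 1: Center c = (-1, -3), radius = 12
Step 2: |p - c|^2 = (-2)^2 + (-4)^2 = 20
Step 3: r^2 = 144
Step 4: |p-c| < r so winding number = 1

1


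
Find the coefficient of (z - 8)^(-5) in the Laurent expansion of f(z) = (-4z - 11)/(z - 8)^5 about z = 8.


Step 1: Write the numerator in powers of (z - 8): -4z - 11 = -4(z - 8) + (-4*8 - 11) = -4(z - 8) - 43
Step 2: Divide by (z - 8)^5: f(z) = -43(z - 8)^(-5) - 4(z - 8)^(-4)
Step 3: This finite sum is the Laurent series of f about z = 8.
Step 4: Coefficient of (z - 8)^(-5) = -4*8 - 11 = -43

-43


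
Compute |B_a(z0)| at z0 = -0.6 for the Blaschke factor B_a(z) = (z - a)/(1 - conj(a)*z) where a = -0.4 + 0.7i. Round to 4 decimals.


Step 1: Numerator z0 - a = -0.6 - (-0.4 + 0.7i) = -0.2 - 0.7i
Step 2: Denominator 1 - conj(a)*z0 = 1 - (-0.4 - 0.7i)*(-0.6) = 0.76 - 0.42i
Step 3: |z0 - a|^2 = (-0.2)^2 + (-0.7)^2 = 0.53; |1 - conj(a)*z0|^2 = 0.76^2 + (-0.42)^2 = 0.754
Step 4: |B_a(-0.6)| = sqrt(0.53 / 0.754) = sqrt(0.702918)
Step 5: = 0.8384

0.8384


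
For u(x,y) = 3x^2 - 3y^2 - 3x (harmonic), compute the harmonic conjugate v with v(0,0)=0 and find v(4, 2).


Step 1: v_x = -u_y = 6y + 0
Step 2: v_y = u_x = 6x - 3
Step 3: v = 6xy - 3y + C
Step 4: v(0,0) = 0 => C = 0
Step 5: v(4, 2) = 42

42


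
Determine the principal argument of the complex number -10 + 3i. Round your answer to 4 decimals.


Step 1: z = -10 + 3i
Step 2: arg(z) = atan2(3, -10)
Step 3: arg(z) = 2.8501

2.8501


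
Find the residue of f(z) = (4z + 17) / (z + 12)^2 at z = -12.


Step 1: Pole of order 2 at z = -12
Step 2: Res = lim d/dz [(z + 12)^2 * f(z)] as z -> -12
Step 3: (z + 12)^2 * f(z) = 4z + 17
Step 4: d/dz[4z + 17] = 4

4


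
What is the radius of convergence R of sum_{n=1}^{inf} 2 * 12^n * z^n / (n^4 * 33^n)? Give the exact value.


Step 1: General term a_n = 2 * 12^n / (n^4 * 33^n)
Step 2: By the root test, |a_n|^(1/n) = 2^(1/n) * 12 / (n^(4/n) * 33) -> 12/33 as n -> infinity (since 2^(1/n) -> 1 and n^(4/n) -> 1)
Step 3: R = 1/lim|a_n|^(1/n) = 33/12 = 11/4

11/4


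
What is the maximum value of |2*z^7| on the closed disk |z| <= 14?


Step 1: On |z| = 14, |f(z)| = 2 * |z|^7 = 2 * 14^7
Step 2: By maximum modulus principle, maximum is on boundary.
Step 3: Maximum = 2 * 105413504 = 210827008

210827008


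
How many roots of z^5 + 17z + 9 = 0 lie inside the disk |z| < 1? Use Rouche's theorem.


Step 1: On |z| = 1 the three terms have sizes |z^5| = 1^5 = 1, |17z| = 17*1 = 17, |9| = 9
Step 2: The dominant term is g(z) = 17z; let h(z) = z^5 + 9 so f = g + h
Step 3: On |z| = 1: |g| = 17 and |h| <= 1 + 9 = 10
Step 4: Since 17 > 10, |h| < |g| on |z| = 1, so by Rouche f has the same number of zeros as g inside |z| < 1
Step 5: g(z) = 17z has 1 zero (at the origin, multiplicity 1) inside |z| < 1. Answer = 1

1


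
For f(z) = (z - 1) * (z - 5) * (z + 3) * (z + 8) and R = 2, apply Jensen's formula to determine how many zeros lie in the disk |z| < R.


Jensen's formula: (1/2pi)*integral log|f(Re^it)|dt = log|f(0)| + sum_{|a_k|<R} log(R/|a_k|)
Step 1: f(0) = (-1) * (-5) * 3 * 8 = 120
Step 2: log|f(0)| = log|1| + log|5| + log|-3| + log|-8| = 4.7875
Step 3: Zeros inside |z| < 2: 1
Step 4: Jensen sum = log(2/1) = 0.6931
Step 5: n(R) = number of terms in the Jensen sum = count of zeros inside |z| < 2 = 1

1


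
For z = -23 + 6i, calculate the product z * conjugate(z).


Step 1: conj(z) = -23 - 6i
Step 2: z * conj(z) = (-23)^2 + 6^2
Step 3: = 529 + 36 = 565

565


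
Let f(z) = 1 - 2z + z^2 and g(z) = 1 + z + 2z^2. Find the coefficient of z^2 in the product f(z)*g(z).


Step 1: z^2 term in f*g comes from: (1)*(2z^2) + (-2z)*(z) + (z^2)*(1)
Step 2: = 2 - 2 + 1
Step 3: = 1

1


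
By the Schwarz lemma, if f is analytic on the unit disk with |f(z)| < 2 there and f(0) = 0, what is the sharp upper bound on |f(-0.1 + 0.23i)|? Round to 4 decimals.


Step 1: g = f/2 maps D -> D with g(0) = 0, so by the Schwarz lemma |g(z)| <= |z|, i.e. |f(z)| <= 2|z|; this is sharp (f(z) = 2z).
Step 2: |z0|^2 = (-0.1)^2 + 0.23^2 = 0.0629
Step 3: |z0| = sqrt(0.0629) = 0.250799
Step 4: Best bound = 2 * |z0| = 2 * 0.250799 = 0.5016

0.5016


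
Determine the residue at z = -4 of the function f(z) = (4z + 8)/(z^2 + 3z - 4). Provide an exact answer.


Step 1: Q(z) = z^2 + 3z - 4 = (z + 4)(z - 1)
Step 2: Q'(z) = 2z + 3
Step 3: Q'(-4) = -5, P(-4) = -8
Step 4: Res = P(-4)/Q'(-4) = -8/(-5) = 8/5

8/5


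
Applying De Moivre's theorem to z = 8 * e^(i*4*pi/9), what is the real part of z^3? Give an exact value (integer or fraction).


Step 1: By De Moivre's theorem, z^3 = 8^3 * e^(i*3*4*pi/9) = 512 * (cos(4*pi/3) + i*sin(4*pi/3))
Step 2: |z|^3 = 8^3 = 512
Step 3: The angle 4*pi/3 already lies in [0, 2*pi)
Step 4: cos(4*pi/3) = -1/2
Step 5: Re(z^3) = 512 * (-1/2) = -256

-256


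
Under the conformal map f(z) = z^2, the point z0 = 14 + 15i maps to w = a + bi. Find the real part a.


Step 1: z0 = 14 + 15i
Step 2: z0^2 = 14^2 - 15^2 + 420i
Step 3: real part = 196 - 225 = -29

-29


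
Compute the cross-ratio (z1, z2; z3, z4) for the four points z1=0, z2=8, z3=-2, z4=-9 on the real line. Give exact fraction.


Step 1: (z1-z3)(z2-z4) = 2 * 17 = 34
Step 2: (z1-z4)(z2-z3) = 9 * 10 = 90
Step 3: Cross-ratio = 34/90 = 17/45

17/45


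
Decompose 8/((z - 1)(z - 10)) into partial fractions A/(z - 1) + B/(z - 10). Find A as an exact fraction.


Step 1: Multiply both sides by (z - 1) and set z = 1
Step 2: A = 8 / (1 - 10)
Step 3: A = 8 / (-9)
Step 4: A = -8/9

-8/9


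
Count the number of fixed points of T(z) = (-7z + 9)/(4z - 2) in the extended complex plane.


Step 1: Fixed points satisfy T(z) = z
Step 2: 4z^2 + 5z - 9 = 0
Step 3: Discriminant = 5^2 - 4*4*(-9) = 169
Step 4: Number of fixed points = 2

2


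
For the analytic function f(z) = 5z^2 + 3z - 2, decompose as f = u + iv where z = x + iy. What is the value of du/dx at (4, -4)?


Step 1: f(z) = 5(x+iy)^2 + 3(x+iy) - 2
Step 2: u = 5(x^2 - y^2) + 3x - 2
Step 3: u_x = 10x + 3
Step 4: At (4, -4): u_x = 40 + 3 = 43

43


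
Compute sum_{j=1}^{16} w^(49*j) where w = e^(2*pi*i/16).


Step 1: The sum sum_{j=1}^{n} w^(k*j) equals n if n | k, else 0.
Step 2: Here n = 16, k = 49
Step 3: Does n divide k? 16 | 49 -> False
Step 4: Sum = 0

0


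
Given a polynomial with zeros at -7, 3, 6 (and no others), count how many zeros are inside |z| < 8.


Step 1: Check each root:
  z = -7: |-7| = 7 < 8
  z = 3: |3| = 3 < 8
  z = 6: |6| = 6 < 8
Step 2: Count = 3

3


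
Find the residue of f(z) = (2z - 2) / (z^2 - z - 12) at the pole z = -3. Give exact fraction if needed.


Step 1: Q(z) = z^2 - z - 12 = (z + 3)(z - 4)
Step 2: Q'(z) = 2z - 1
Step 3: Q'(-3) = -7, P(-3) = -8
Step 4: Res = P(-3)/Q'(-3) = -8/(-7) = 8/7

8/7


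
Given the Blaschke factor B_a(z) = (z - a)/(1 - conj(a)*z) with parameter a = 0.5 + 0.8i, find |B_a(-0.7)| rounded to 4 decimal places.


Step 1: Numerator z0 - a = -0.7 - (0.5 + 0.8i) = -1.2 - 0.8i
Step 2: Denominator 1 - conj(a)*z0 = 1 - (0.5 - 0.8i)*(-0.7) = 1.35 - 0.56i
Step 3: |z0 - a|^2 = (-1.2)^2 + (-0.8)^2 = 2.08; |1 - conj(a)*z0|^2 = 1.35^2 + (-0.56)^2 = 2.1361
Step 4: |B_a(-0.7)| = sqrt(2.08 / 2.1361) = sqrt(0.973737)
Step 5: = 0.9868

0.9868


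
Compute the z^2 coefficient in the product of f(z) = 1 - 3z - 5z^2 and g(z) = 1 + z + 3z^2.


Step 1: z^2 term in f*g comes from: (1)*(3z^2) + (-3z)*(z) + (-5z^2)*(1)
Step 2: = 3 - 3 - 5
Step 3: = -5

-5


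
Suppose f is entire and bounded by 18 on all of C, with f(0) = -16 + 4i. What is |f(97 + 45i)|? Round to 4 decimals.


Step 1: By Liouville's theorem, a bounded entire function is constant.
Step 2: f(z) = f(0) = -16 + 4i for all z.
Step 3: |f(w)| = |-16 + 4i| = sqrt(256 + 16)
Step 4: = 16.4924

16.4924


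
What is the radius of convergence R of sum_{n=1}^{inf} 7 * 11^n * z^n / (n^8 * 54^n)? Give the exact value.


Step 1: General term a_n = 7 * 11^n / (n^8 * 54^n)
Step 2: By the root test, |a_n|^(1/n) = 7^(1/n) * 11 / (n^(8/n) * 54) -> 11/54 as n -> infinity (since 7^(1/n) -> 1 and n^(8/n) -> 1)
Step 3: R = 1/lim|a_n|^(1/n) = 54/11

54/11


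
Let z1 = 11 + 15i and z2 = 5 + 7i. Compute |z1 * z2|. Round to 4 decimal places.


Step 1: |z1| = sqrt(11^2 + 15^2) = sqrt(346)
Step 2: |z2| = sqrt(5^2 + 7^2) = sqrt(74)
Step 3: |z1*z2| = |z1|*|z2| = sqrt(346) * sqrt(74) = sqrt(346 * 74) = sqrt(25604)
Step 4: = 160.0125

160.0125


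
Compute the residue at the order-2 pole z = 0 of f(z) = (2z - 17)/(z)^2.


Step 1: Pole of order 2 at z = 0
Step 2: Res = lim d/dz [(z)^2 * f(z)] as z -> 0
Step 3: (z)^2 * f(z) = 2z - 17
Step 4: d/dz[2z - 17] = 2

2


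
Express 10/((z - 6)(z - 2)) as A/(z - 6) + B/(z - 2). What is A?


Step 1: Multiply both sides by (z - 6) and set z = 6
Step 2: A = 10 / (6 - 2)
Step 3: A = 10 / 4
Step 4: A = 5/2

5/2


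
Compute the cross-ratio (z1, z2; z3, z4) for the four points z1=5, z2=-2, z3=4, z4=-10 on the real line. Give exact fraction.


Step 1: (z1-z3)(z2-z4) = 1 * 8 = 8
Step 2: (z1-z4)(z2-z3) = 15 * (-6) = -90
Step 3: Cross-ratio = -8/90 = -4/45

-4/45


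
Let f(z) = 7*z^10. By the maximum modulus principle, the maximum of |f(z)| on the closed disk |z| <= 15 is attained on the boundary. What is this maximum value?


Step 1: On |z| = 15, |f(z)| = 7 * |z|^10 = 7 * 15^10
Step 2: By maximum modulus principle, maximum is on boundary.
Step 3: Maximum = 7 * 576650390625 = 4036552734375

4036552734375


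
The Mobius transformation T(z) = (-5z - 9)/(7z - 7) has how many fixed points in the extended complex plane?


Step 1: Fixed points satisfy T(z) = z
Step 2: 7z^2 - 2z + 9 = 0
Step 3: Discriminant = (-2)^2 - 4*7*9 = -248
Step 4: Number of fixed points = 2

2


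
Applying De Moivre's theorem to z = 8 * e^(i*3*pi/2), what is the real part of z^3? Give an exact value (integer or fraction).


Step 1: By De Moivre's theorem, z^3 = 8^3 * e^(i*3*3*pi/2) = 512 * (cos(9*pi/2) + i*sin(9*pi/2))
Step 2: |z|^3 = 8^3 = 512
Step 3: Reduce the angle mod 2*pi: 9*pi/2 - 4*pi = pi/2
Step 4: cos(pi/2) = 0
Step 5: Re(z^3) = 512 * 0 = 0

0


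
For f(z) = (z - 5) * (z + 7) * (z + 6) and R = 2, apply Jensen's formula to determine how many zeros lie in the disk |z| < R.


Jensen's formula: (1/2pi)*integral log|f(Re^it)|dt = log|f(0)| + sum_{|a_k|<R} log(R/|a_k|)
Step 1: f(0) = (-5) * 7 * 6 = -210
Step 2: log|f(0)| = log|5| + log|-7| + log|-6| = 5.3471
Step 3: Zeros inside |z| < 2: none
Step 4: Jensen sum = (empty sum) = 0
Step 5: n(R) = number of terms in the Jensen sum = count of zeros inside |z| < 2 = 0

0


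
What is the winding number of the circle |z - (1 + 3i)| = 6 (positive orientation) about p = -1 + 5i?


Step 1: Center c = (1, 3), radius = 6
Step 2: |p - c|^2 = (-2)^2 + 2^2 = 8
Step 3: r^2 = 36
Step 4: |p-c| < r so winding number = 1

1


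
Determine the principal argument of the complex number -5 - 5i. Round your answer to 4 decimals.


Step 1: z = -5 - 5i
Step 2: arg(z) = atan2(-5, -5)
Step 3: arg(z) = -2.3562

-2.3562


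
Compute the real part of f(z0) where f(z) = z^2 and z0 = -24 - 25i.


Step 1: z0 = -24 - 25i
Step 2: z0^2 = (-24)^2 - (-25)^2 + 1200i
Step 3: real part = 576 - 625 = -49

-49


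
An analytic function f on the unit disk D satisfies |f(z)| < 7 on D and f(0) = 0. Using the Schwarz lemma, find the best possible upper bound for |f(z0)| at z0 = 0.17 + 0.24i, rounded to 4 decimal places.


Step 1: g = f/7 maps D -> D with g(0) = 0, so by the Schwarz lemma |g(z)| <= |z|, i.e. |f(z)| <= 7|z|; this is sharp (f(z) = 7z).
Step 2: |z0|^2 = 0.17^2 + 0.24^2 = 0.0865
Step 3: |z0| = sqrt(0.0865) = 0.294109
Step 4: Best bound = 7 * |z0| = 7 * 0.294109 = 2.0588

2.0588


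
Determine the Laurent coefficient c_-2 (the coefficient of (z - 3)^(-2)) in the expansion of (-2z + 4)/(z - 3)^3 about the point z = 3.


Step 1: Write the numerator in powers of (z - 3): -2z + 4 = -2(z - 3) + (-2*3 + 4) = -2(z - 3) - 2
Step 2: Divide by (z - 3)^3: f(z) = -2(z - 3)^(-3) - 2(z - 3)^(-2)
Step 3: This finite sum is the Laurent series of f about z = 3.
Step 4: Coefficient of (z - 3)^(-2) = coefficient of (z - 3) in the re-centred numerator = -2

-2


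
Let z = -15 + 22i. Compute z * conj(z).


Step 1: conj(z) = -15 - 22i
Step 2: z * conj(z) = (-15)^2 + 22^2
Step 3: = 225 + 484 = 709

709


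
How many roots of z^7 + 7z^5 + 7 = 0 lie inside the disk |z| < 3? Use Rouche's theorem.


Step 1: On |z| = 3 the three terms have sizes |z^7| = 3^7 = 2187, |7z^5| = 7*3^5 = 1701, |7| = 7
Step 2: The dominant term is g(z) = z^7; let h(z) = 7z^5 + 7 so f = g + h
Step 3: On |z| = 3: |g| = 2187 and |h| <= 1701 + 7 = 1708
Step 4: Since 2187 > 1708, |h| < |g| on |z| = 3, so by Rouche f has the same number of zeros as g inside |z| < 3
Step 5: g(z) = z^7 has 7 zeros (all at the origin) inside |z| < 3. Answer = 7

7


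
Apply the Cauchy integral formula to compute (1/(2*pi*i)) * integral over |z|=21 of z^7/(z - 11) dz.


Step 1: f(z) = z^7, a = 11 is inside |z| = 21
Step 2: By Cauchy integral formula: (1/(2pi*i)) * integral = f(a)
Step 3: f(11) = 11^7 = 19487171

19487171


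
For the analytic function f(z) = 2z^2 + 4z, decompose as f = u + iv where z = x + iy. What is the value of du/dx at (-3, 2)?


Step 1: f(z) = 2(x+iy)^2 + 4(x+iy) + 0
Step 2: u = 2(x^2 - y^2) + 4x + 0
Step 3: u_x = 4x + 4
Step 4: At (-3, 2): u_x = -12 + 4 = -8

-8


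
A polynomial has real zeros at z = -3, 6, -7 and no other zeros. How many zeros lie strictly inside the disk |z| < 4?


Step 1: Check each root:
  z = -3: |-3| = 3 < 4
  z = 6: |6| = 6 >= 4
  z = -7: |-7| = 7 >= 4
Step 2: Count = 1

1


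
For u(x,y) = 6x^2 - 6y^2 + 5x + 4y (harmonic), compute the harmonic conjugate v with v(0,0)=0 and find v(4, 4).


Step 1: v_x = -u_y = 12y - 4
Step 2: v_y = u_x = 12x + 5
Step 3: v = 12xy - 4x + 5y + C
Step 4: v(0,0) = 0 => C = 0
Step 5: v(4, 4) = 196

196


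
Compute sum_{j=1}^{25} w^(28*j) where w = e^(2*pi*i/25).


Step 1: The sum sum_{j=1}^{n} w^(k*j) equals n if n | k, else 0.
Step 2: Here n = 25, k = 28
Step 3: Does n divide k? 25 | 28 -> False
Step 4: Sum = 0

0


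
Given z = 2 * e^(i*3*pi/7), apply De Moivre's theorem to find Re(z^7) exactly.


Step 1: By De Moivre's theorem, z^7 = 2^7 * e^(i*7*3*pi/7) = 128 * (cos(3*pi) + i*sin(3*pi))
Step 2: |z|^7 = 2^7 = 128
Step 3: Reduce the angle mod 2*pi: 3*pi - 2*pi = pi
Step 4: cos(pi) = -1
Step 5: Re(z^7) = 128 * (-1) = -128

-128


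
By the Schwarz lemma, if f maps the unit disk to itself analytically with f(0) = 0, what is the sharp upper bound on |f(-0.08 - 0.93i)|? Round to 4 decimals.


Step 1: Schwarz lemma: if f: D -> D is analytic with f(0) = 0, then |f(z)| <= |z| for all z in D, and this is sharp (f(z) = z).
Step 2: |z0|^2 = (-0.08)^2 + (-0.93)^2 = 0.8713
Step 3: |z0| = sqrt(0.8713) = 0.933435
Step 4: Best bound = |z0| = 0.9334

0.9334


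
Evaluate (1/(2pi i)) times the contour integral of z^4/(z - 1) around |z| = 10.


Step 1: f(z) = z^4, a = 1 is inside |z| = 10
Step 2: By Cauchy integral formula: (1/(2pi*i)) * integral = f(a)
Step 3: f(1) = 1^4 = 1

1


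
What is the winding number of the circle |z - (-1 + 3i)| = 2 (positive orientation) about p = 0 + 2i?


Step 1: Center c = (-1, 3), radius = 2
Step 2: |p - c|^2 = 1^2 + (-1)^2 = 2
Step 3: r^2 = 4
Step 4: |p-c| < r so winding number = 1

1


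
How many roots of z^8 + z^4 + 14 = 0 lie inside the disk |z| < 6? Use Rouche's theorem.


Step 1: On |z| = 6 the three terms have sizes |z^8| = 6^8 = 1679616, |z^4| = 6^4 = 1296, |14| = 14
Step 2: The dominant term is g(z) = z^8; let h(z) = z^4 + 14 so f = g + h
Step 3: On |z| = 6: |g| = 1679616 and |h| <= 1296 + 14 = 1310
Step 4: Since 1679616 > 1310, |h| < |g| on |z| = 6, so by Rouche f has the same number of zeros as g inside |z| < 6
Step 5: g(z) = z^8 has 8 zeros (all at the origin) inside |z| < 6. Answer = 8

8


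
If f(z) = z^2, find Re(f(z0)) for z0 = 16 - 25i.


Step 1: z0 = 16 - 25i
Step 2: z0^2 = 16^2 - (-25)^2 - 800i
Step 3: real part = 256 - 625 = -369

-369


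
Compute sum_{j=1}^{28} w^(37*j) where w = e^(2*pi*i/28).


Step 1: The sum sum_{j=1}^{n} w^(k*j) equals n if n | k, else 0.
Step 2: Here n = 28, k = 37
Step 3: Does n divide k? 28 | 37 -> False
Step 4: Sum = 0

0


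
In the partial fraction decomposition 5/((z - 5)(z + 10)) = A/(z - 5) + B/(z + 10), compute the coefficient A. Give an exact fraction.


Step 1: Multiply both sides by (z - 5) and set z = 5
Step 2: A = 5 / (5 + 10)
Step 3: A = 5 / 15
Step 4: A = 1/3

1/3


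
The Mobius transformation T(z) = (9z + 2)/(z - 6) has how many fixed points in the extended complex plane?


Step 1: Fixed points satisfy T(z) = z
Step 2: z^2 - 15z - 2 = 0
Step 3: Discriminant = (-15)^2 - 4*1*(-2) = 233
Step 4: Number of fixed points = 2

2


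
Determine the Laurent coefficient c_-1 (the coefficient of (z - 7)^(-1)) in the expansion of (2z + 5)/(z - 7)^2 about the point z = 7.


Step 1: Write the numerator in powers of (z - 7): 2z + 5 = 2(z - 7) + (2*7 + 5) = 2(z - 7) + 19
Step 2: Divide by (z - 7)^2: f(z) = 19(z - 7)^(-2) + 2(z - 7)^(-1)
Step 3: This finite sum is the Laurent series of f about z = 7.
Step 4: Coefficient of (z - 7)^(-1) = coefficient of (z - 7) in the re-centred numerator = 2

2


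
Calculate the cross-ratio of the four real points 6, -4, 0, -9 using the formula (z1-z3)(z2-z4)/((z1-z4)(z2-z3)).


Step 1: (z1-z3)(z2-z4) = 6 * 5 = 30
Step 2: (z1-z4)(z2-z3) = 15 * (-4) = -60
Step 3: Cross-ratio = -30/60 = -1/2

-1/2


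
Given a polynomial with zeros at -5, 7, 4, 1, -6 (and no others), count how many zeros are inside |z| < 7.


Step 1: Check each root:
  z = -5: |-5| = 5 < 7
  z = 7: |7| = 7 >= 7
  z = 4: |4| = 4 < 7
  z = 1: |1| = 1 < 7
  z = -6: |-6| = 6 < 7
Step 2: Count = 4

4


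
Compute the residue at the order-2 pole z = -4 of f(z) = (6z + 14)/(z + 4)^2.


Step 1: Pole of order 2 at z = -4
Step 2: Res = lim d/dz [(z + 4)^2 * f(z)] as z -> -4
Step 3: (z + 4)^2 * f(z) = 6z + 14
Step 4: d/dz[6z + 14] = 6

6


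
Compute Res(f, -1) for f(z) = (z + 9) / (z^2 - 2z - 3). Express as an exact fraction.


Step 1: Q(z) = z^2 - 2z - 3 = (z + 1)(z - 3)
Step 2: Q'(z) = 2z - 2
Step 3: Q'(-1) = -4, P(-1) = 8
Step 4: Res = P(-1)/Q'(-1) = 8/(-4) = -2

-2


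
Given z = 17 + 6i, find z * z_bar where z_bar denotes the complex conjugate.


Step 1: conj(z) = 17 - 6i
Step 2: z * conj(z) = 17^2 + 6^2
Step 3: = 289 + 36 = 325

325


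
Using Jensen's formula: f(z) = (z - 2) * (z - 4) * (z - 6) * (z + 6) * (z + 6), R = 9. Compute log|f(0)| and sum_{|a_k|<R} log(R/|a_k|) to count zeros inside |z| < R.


Jensen's formula: (1/2pi)*integral log|f(Re^it)|dt = log|f(0)| + sum_{|a_k|<R} log(R/|a_k|)
Step 1: f(0) = (-2) * (-4) * (-6) * 6 * 6 = -1728
Step 2: log|f(0)| = log|2| + log|4| + log|6| + log|-6| + log|-6| = 7.4547
Step 3: Zeros inside |z| < 9: 2, 4, 6, -6, -6
Step 4: Jensen sum = log(9/2) + log(9/4) + log(9/6) + log(9/6) + log(9/6) = 3.5314
Step 5: n(R) = number of terms in the Jensen sum = count of zeros inside |z| < 9 = 5

5


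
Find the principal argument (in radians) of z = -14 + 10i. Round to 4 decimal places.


Step 1: z = -14 + 10i
Step 2: arg(z) = atan2(10, -14)
Step 3: arg(z) = 2.5213

2.5213


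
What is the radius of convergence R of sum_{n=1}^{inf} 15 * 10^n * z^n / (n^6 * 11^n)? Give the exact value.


Step 1: General term a_n = 15 * 10^n / (n^6 * 11^n)
Step 2: By the root test, |a_n|^(1/n) = 15^(1/n) * 10 / (n^(6/n) * 11) -> 10/11 as n -> infinity (since 15^(1/n) -> 1 and n^(6/n) -> 1)
Step 3: R = 1/lim|a_n|^(1/n) = 11/10

11/10


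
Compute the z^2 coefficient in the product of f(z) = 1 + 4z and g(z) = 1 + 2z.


Step 1: z^2 term in f*g comes from: (1)*(0) + (4z)*(2z) + (0)*(1)
Step 2: = 0 + 8 + 0
Step 3: = 8

8


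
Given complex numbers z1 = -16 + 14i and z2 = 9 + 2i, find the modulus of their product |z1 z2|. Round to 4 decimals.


Step 1: |z1| = sqrt((-16)^2 + 14^2) = sqrt(452)
Step 2: |z2| = sqrt(9^2 + 2^2) = sqrt(85)
Step 3: |z1*z2| = |z1|*|z2| = sqrt(452) * sqrt(85) = sqrt(452 * 85) = sqrt(38420)
Step 4: = 196.0102

196.0102


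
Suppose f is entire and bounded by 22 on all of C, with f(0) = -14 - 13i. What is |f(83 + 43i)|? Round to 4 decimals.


Step 1: By Liouville's theorem, a bounded entire function is constant.
Step 2: f(z) = f(0) = -14 - 13i for all z.
Step 3: |f(w)| = |-14 - 13i| = sqrt(196 + 169)
Step 4: = 19.105

19.105


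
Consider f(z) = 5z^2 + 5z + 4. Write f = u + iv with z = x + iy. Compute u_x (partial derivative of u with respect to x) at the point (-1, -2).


Step 1: f(z) = 5(x+iy)^2 + 5(x+iy) + 4
Step 2: u = 5(x^2 - y^2) + 5x + 4
Step 3: u_x = 10x + 5
Step 4: At (-1, -2): u_x = -10 + 5 = -5

-5


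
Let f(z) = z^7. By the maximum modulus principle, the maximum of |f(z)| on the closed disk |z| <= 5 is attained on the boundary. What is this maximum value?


Step 1: On |z| = 5, |f(z)| = |z|^7 = 5^7
Step 2: By maximum modulus principle, maximum is on boundary.
Step 3: Maximum = 78125 = 78125

78125


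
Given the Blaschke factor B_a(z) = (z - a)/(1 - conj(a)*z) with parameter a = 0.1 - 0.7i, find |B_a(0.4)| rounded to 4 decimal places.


Step 1: Numerator z0 - a = 0.4 - (0.1 - 0.7i) = 0.3 + 0.7i
Step 2: Denominator 1 - conj(a)*z0 = 1 - (0.1 + 0.7i)*0.4 = 0.96 - 0.28i
Step 3: |z0 - a|^2 = 0.3^2 + 0.7^2 = 0.58; |1 - conj(a)*z0|^2 = 0.96^2 + (-0.28)^2 = 1
Step 4: |B_a(0.4)| = sqrt(0.58 / 1) = sqrt(0.58)
Step 5: = 0.7616

0.7616


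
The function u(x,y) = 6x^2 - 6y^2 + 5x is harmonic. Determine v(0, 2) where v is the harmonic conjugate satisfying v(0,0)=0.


Step 1: v_x = -u_y = 12y + 0
Step 2: v_y = u_x = 12x + 5
Step 3: v = 12xy + 5y + C
Step 4: v(0,0) = 0 => C = 0
Step 5: v(0, 2) = 10

10


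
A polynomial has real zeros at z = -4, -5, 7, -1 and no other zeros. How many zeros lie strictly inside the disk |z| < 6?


Step 1: Check each root:
  z = -4: |-4| = 4 < 6
  z = -5: |-5| = 5 < 6
  z = 7: |7| = 7 >= 6
  z = -1: |-1| = 1 < 6
Step 2: Count = 3

3


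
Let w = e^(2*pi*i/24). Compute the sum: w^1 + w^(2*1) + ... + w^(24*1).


Step 1: The sum sum_{j=1}^{n} w^(k*j) equals n if n | k, else 0.
Step 2: Here n = 24, k = 1
Step 3: Does n divide k? 24 | 1 -> False
Step 4: Sum = 0

0


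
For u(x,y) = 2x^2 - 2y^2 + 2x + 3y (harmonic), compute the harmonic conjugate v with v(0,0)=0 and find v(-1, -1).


Step 1: v_x = -u_y = 4y - 3
Step 2: v_y = u_x = 4x + 2
Step 3: v = 4xy - 3x + 2y + C
Step 4: v(0,0) = 0 => C = 0
Step 5: v(-1, -1) = 5

5


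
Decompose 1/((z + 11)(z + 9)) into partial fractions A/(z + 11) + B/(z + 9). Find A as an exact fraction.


Step 1: Multiply both sides by (z + 11) and set z = -11
Step 2: A = 1 / (-11 + 9)
Step 3: A = 1 / (-2)
Step 4: A = -1/2

-1/2


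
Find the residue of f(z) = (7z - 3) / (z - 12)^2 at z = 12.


Step 1: Pole of order 2 at z = 12
Step 2: Res = lim d/dz [(z - 12)^2 * f(z)] as z -> 12
Step 3: (z - 12)^2 * f(z) = 7z - 3
Step 4: d/dz[7z - 3] = 7

7


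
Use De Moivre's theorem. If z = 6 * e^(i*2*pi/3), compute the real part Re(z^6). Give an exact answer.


Step 1: By De Moivre's theorem, z^6 = 6^6 * e^(i*6*2*pi/3) = 46656 * (cos(4*pi) + i*sin(4*pi))
Step 2: |z|^6 = 6^6 = 46656
Step 3: Reduce the angle mod 2*pi: 4*pi - 4*pi = 0
Step 4: cos(0) = 1
Step 5: Re(z^6) = 46656 * 1 = 46656

46656


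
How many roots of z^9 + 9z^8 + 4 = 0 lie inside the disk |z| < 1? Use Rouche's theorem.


Step 1: On |z| = 1 the three terms have sizes |z^9| = 1^9 = 1, |9z^8| = 9*1^8 = 9, |4| = 4
Step 2: The dominant term is g(z) = 9z^8; let h(z) = z^9 + 4 so f = g + h
Step 3: On |z| = 1: |g| = 9 and |h| <= 1 + 4 = 5
Step 4: Since 9 > 5, |h| < |g| on |z| = 1, so by Rouche f has the same number of zeros as g inside |z| < 1
Step 5: g(z) = 9z^8 has 8 zeros (at the origin, multiplicity 8) inside |z| < 1. Answer = 8

8


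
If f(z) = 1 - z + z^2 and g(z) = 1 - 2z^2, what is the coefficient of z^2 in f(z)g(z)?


Step 1: z^2 term in f*g comes from: (1)*(-2z^2) + (-z)*(0) + (z^2)*(1)
Step 2: = -2 + 0 + 1
Step 3: = -1

-1


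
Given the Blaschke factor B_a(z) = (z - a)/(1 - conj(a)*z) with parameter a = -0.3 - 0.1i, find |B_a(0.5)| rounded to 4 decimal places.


Step 1: Numerator z0 - a = 0.5 - (-0.3 - 0.1i) = 0.8 + 0.1i
Step 2: Denominator 1 - conj(a)*z0 = 1 - (-0.3 + 0.1i)*0.5 = 1.15 - 0.05i
Step 3: |z0 - a|^2 = 0.8^2 + 0.1^2 = 0.65; |1 - conj(a)*z0|^2 = 1.15^2 + (-0.05)^2 = 1.325
Step 4: |B_a(0.5)| = sqrt(0.65 / 1.325) = sqrt(0.490566)
Step 5: = 0.7004

0.7004


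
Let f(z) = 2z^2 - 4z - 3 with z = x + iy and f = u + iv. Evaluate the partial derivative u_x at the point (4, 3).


Step 1: f(z) = 2(x+iy)^2 - 4(x+iy) - 3
Step 2: u = 2(x^2 - y^2) - 4x - 3
Step 3: u_x = 4x - 4
Step 4: At (4, 3): u_x = 16 - 4 = 12

12


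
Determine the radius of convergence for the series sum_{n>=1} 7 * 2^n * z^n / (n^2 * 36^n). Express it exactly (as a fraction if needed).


Step 1: General term a_n = 7 * 2^n / (n^2 * 36^n)
Step 2: By the root test, |a_n|^(1/n) = 7^(1/n) * 2 / (n^(2/n) * 36) -> 2/36 as n -> infinity (since 7^(1/n) -> 1 and n^(2/n) -> 1)
Step 3: R = 1/lim|a_n|^(1/n) = 36/2 = 18

18


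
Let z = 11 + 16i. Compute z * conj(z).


Step 1: conj(z) = 11 - 16i
Step 2: z * conj(z) = 11^2 + 16^2
Step 3: = 121 + 256 = 377

377


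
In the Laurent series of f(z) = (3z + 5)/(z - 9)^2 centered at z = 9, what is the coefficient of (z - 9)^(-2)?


Step 1: Write the numerator in powers of (z - 9): 3z + 5 = 3(z - 9) + (3*9 + 5) = 3(z - 9) + 32
Step 2: Divide by (z - 9)^2: f(z) = 32(z - 9)^(-2) + 3(z - 9)^(-1)
Step 3: This finite sum is the Laurent series of f about z = 9.
Step 4: Coefficient of (z - 9)^(-2) = 3*9 + 5 = 32

32


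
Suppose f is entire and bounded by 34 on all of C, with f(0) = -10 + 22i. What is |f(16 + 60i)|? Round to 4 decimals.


Step 1: By Liouville's theorem, a bounded entire function is constant.
Step 2: f(z) = f(0) = -10 + 22i for all z.
Step 3: |f(w)| = |-10 + 22i| = sqrt(100 + 484)
Step 4: = 24.1661

24.1661


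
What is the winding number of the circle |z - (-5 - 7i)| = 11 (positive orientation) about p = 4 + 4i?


Step 1: Center c = (-5, -7), radius = 11
Step 2: |p - c|^2 = 9^2 + 11^2 = 202
Step 3: r^2 = 121
Step 4: |p-c| > r so winding number = 0

0


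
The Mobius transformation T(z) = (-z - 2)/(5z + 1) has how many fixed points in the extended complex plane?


Step 1: Fixed points satisfy T(z) = z
Step 2: 5z^2 + 2z + 2 = 0
Step 3: Discriminant = 2^2 - 4*5*2 = -36
Step 4: Number of fixed points = 2

2


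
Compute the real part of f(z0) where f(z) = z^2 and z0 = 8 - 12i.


Step 1: z0 = 8 - 12i
Step 2: z0^2 = 8^2 - (-12)^2 - 192i
Step 3: real part = 64 - 144 = -80

-80


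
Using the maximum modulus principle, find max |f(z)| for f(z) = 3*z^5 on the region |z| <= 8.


Step 1: On |z| = 8, |f(z)| = 3 * |z|^5 = 3 * 8^5
Step 2: By maximum modulus principle, maximum is on boundary.
Step 3: Maximum = 3 * 32768 = 98304

98304


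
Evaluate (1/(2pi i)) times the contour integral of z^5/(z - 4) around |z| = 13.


Step 1: f(z) = z^5, a = 4 is inside |z| = 13
Step 2: By Cauchy integral formula: (1/(2pi*i)) * integral = f(a)
Step 3: f(4) = 4^5 = 1024

1024


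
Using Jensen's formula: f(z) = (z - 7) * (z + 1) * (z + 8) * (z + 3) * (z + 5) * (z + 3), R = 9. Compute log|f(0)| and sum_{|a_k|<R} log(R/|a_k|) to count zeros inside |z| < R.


Jensen's formula: (1/2pi)*integral log|f(Re^it)|dt = log|f(0)| + sum_{|a_k|<R} log(R/|a_k|)
Step 1: f(0) = (-7) * 1 * 8 * 3 * 5 * 3 = -2520
Step 2: log|f(0)| = log|7| + log|-1| + log|-8| + log|-3| + log|-5| + log|-3| = 7.832
Step 3: Zeros inside |z| < 9: 7, -1, -8, -3, -5, -3
Step 4: Jensen sum = log(9/7) + log(9/1) + log(9/8) + log(9/3) + log(9/5) + log(9/3) = 5.3513
Step 5: n(R) = number of terms in the Jensen sum = count of zeros inside |z| < 9 = 6

6


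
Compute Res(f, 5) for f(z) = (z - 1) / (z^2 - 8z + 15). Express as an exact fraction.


Step 1: Q(z) = z^2 - 8z + 15 = (z - 5)(z - 3)
Step 2: Q'(z) = 2z - 8
Step 3: Q'(5) = 2, P(5) = 4
Step 4: Res = P(5)/Q'(5) = 4/2 = 2

2


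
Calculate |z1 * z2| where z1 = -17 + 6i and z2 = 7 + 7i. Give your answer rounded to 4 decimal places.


Step 1: |z1| = sqrt((-17)^2 + 6^2) = sqrt(325)
Step 2: |z2| = sqrt(7^2 + 7^2) = sqrt(98)
Step 3: |z1*z2| = |z1|*|z2| = sqrt(325) * sqrt(98) = sqrt(325 * 98) = sqrt(31850)
Step 4: = 178.4657

178.4657


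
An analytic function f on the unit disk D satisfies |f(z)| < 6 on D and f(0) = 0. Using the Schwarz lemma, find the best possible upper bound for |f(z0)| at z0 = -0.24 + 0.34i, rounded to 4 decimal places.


Step 1: g = f/6 maps D -> D with g(0) = 0, so by the Schwarz lemma |g(z)| <= |z|, i.e. |f(z)| <= 6|z|; this is sharp (f(z) = 6z).
Step 2: |z0|^2 = (-0.24)^2 + 0.34^2 = 0.1732
Step 3: |z0| = sqrt(0.1732) = 0.416173
Step 4: Best bound = 6 * |z0| = 6 * 0.416173 = 2.497

2.497


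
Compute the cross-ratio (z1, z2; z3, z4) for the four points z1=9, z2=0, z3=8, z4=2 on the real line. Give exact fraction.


Step 1: (z1-z3)(z2-z4) = 1 * (-2) = -2
Step 2: (z1-z4)(z2-z3) = 7 * (-8) = -56
Step 3: Cross-ratio = 2/56 = 1/28

1/28


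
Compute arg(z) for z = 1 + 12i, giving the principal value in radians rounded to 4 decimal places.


Step 1: z = 1 + 12i
Step 2: arg(z) = atan2(12, 1)
Step 3: arg(z) = 1.4877

1.4877


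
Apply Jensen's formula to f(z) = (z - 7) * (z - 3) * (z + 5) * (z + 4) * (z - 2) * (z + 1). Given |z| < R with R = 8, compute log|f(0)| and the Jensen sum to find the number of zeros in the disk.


Jensen's formula: (1/2pi)*integral log|f(Re^it)|dt = log|f(0)| + sum_{|a_k|<R} log(R/|a_k|)
Step 1: f(0) = (-7) * (-3) * 5 * 4 * (-2) * 1 = -840
Step 2: log|f(0)| = log|7| + log|3| + log|-5| + log|-4| + log|2| + log|-1| = 6.7334
Step 3: Zeros inside |z| < 8: 7, 3, -5, -4, 2, -1
Step 4: Jensen sum = log(8/7) + log(8/3) + log(8/5) + log(8/4) + log(8/2) + log(8/1) = 5.7432
Step 5: n(R) = number of terms in the Jensen sum = count of zeros inside |z| < 8 = 6

6


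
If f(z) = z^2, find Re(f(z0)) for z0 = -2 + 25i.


Step 1: z0 = -2 + 25i
Step 2: z0^2 = (-2)^2 - 25^2 - 100i
Step 3: real part = 4 - 625 = -621

-621


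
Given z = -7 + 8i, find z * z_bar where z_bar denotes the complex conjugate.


Step 1: conj(z) = -7 - 8i
Step 2: z * conj(z) = (-7)^2 + 8^2
Step 3: = 49 + 64 = 113

113


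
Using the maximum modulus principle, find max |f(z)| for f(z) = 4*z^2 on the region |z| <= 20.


Step 1: On |z| = 20, |f(z)| = 4 * |z|^2 = 4 * 20^2
Step 2: By maximum modulus principle, maximum is on boundary.
Step 3: Maximum = 4 * 400 = 1600

1600


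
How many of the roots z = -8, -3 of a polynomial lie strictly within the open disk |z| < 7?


Step 1: Check each root:
  z = -8: |-8| = 8 >= 7
  z = -3: |-3| = 3 < 7
Step 2: Count = 1

1


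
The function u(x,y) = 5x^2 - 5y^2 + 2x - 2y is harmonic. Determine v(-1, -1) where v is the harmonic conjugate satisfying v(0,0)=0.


Step 1: v_x = -u_y = 10y + 2
Step 2: v_y = u_x = 10x + 2
Step 3: v = 10xy + 2x + 2y + C
Step 4: v(0,0) = 0 => C = 0
Step 5: v(-1, -1) = 6

6


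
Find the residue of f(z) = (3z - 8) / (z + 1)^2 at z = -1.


Step 1: Pole of order 2 at z = -1
Step 2: Res = lim d/dz [(z + 1)^2 * f(z)] as z -> -1
Step 3: (z + 1)^2 * f(z) = 3z - 8
Step 4: d/dz[3z - 8] = 3

3


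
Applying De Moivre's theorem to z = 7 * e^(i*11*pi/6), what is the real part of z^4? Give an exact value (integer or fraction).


Step 1: By De Moivre's theorem, z^4 = 7^4 * e^(i*4*11*pi/6) = 2401 * (cos(22*pi/3) + i*sin(22*pi/3))
Step 2: |z|^4 = 7^4 = 2401
Step 3: Reduce the angle mod 2*pi: 22*pi/3 - 6*pi = 4*pi/3
Step 4: cos(4*pi/3) = -1/2
Step 5: Re(z^4) = 2401 * (-1/2) = -2401/2

-2401/2


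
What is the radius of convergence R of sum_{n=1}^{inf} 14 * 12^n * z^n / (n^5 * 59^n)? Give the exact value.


Step 1: General term a_n = 14 * 12^n / (n^5 * 59^n)
Step 2: By the root test, |a_n|^(1/n) = 14^(1/n) * 12 / (n^(5/n) * 59) -> 12/59 as n -> infinity (since 14^(1/n) -> 1 and n^(5/n) -> 1)
Step 3: R = 1/lim|a_n|^(1/n) = 59/12

59/12


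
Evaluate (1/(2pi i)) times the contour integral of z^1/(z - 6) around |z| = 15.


Step 1: f(z) = z^1, a = 6 is inside |z| = 15
Step 2: By Cauchy integral formula: (1/(2pi*i)) * integral = f(a)
Step 3: f(6) = 6^1 = 6

6


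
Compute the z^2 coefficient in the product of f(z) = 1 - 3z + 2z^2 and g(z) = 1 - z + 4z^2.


Step 1: z^2 term in f*g comes from: (1)*(4z^2) + (-3z)*(-z) + (2z^2)*(1)
Step 2: = 4 + 3 + 2
Step 3: = 9

9


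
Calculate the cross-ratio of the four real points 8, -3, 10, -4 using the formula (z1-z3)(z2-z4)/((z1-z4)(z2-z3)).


Step 1: (z1-z3)(z2-z4) = (-2) * 1 = -2
Step 2: (z1-z4)(z2-z3) = 12 * (-13) = -156
Step 3: Cross-ratio = 2/156 = 1/78

1/78


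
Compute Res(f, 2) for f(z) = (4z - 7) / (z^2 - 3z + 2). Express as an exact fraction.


Step 1: Q(z) = z^2 - 3z + 2 = (z - 2)(z - 1)
Step 2: Q'(z) = 2z - 3
Step 3: Q'(2) = 1, P(2) = 1
Step 4: Res = P(2)/Q'(2) = 1/1 = 1

1


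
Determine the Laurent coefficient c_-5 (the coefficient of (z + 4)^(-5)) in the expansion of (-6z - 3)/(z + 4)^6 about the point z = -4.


Step 1: Write the numerator in powers of (z + 4): -6z - 3 = -6(z + 4) + (-6*(-4) - 3) = -6(z + 4) + 21
Step 2: Divide by (z + 4)^6: f(z) = 21(z + 4)^(-6) - 6(z + 4)^(-5)
Step 3: This finite sum is the Laurent series of f about z = -4.
Step 4: Coefficient of (z + 4)^(-5) = coefficient of (z + 4) in the re-centred numerator = -6

-6


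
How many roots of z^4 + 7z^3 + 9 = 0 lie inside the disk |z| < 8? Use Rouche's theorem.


Step 1: On |z| = 8 the three terms have sizes |z^4| = 8^4 = 4096, |7z^3| = 7*8^3 = 3584, |9| = 9
Step 2: The dominant term is g(z) = z^4; let h(z) = 7z^3 + 9 so f = g + h
Step 3: On |z| = 8: |g| = 4096 and |h| <= 3584 + 9 = 3593
Step 4: Since 4096 > 3593, |h| < |g| on |z| = 8, so by Rouche f has the same number of zeros as g inside |z| < 8
Step 5: g(z) = z^4 has 4 zeros (all at the origin) inside |z| < 8. Answer = 4

4


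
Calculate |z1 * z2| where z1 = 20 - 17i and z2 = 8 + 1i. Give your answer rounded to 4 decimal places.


Step 1: |z1| = sqrt(20^2 + (-17)^2) = sqrt(689)
Step 2: |z2| = sqrt(8^2 + 1^2) = sqrt(65)
Step 3: |z1*z2| = |z1|*|z2| = sqrt(689) * sqrt(65) = sqrt(689 * 65) = sqrt(44785)
Step 4: = 211.6247

211.6247


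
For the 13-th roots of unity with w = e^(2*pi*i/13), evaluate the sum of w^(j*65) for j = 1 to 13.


Step 1: The sum sum_{j=1}^{n} w^(k*j) equals n if n | k, else 0.
Step 2: Here n = 13, k = 65
Step 3: Does n divide k? 13 | 65 -> True
Step 4: Sum = 13

13


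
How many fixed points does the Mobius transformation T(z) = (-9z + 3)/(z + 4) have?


Step 1: Fixed points satisfy T(z) = z
Step 2: z^2 + 13z - 3 = 0
Step 3: Discriminant = 13^2 - 4*1*(-3) = 181
Step 4: Number of fixed points = 2

2
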